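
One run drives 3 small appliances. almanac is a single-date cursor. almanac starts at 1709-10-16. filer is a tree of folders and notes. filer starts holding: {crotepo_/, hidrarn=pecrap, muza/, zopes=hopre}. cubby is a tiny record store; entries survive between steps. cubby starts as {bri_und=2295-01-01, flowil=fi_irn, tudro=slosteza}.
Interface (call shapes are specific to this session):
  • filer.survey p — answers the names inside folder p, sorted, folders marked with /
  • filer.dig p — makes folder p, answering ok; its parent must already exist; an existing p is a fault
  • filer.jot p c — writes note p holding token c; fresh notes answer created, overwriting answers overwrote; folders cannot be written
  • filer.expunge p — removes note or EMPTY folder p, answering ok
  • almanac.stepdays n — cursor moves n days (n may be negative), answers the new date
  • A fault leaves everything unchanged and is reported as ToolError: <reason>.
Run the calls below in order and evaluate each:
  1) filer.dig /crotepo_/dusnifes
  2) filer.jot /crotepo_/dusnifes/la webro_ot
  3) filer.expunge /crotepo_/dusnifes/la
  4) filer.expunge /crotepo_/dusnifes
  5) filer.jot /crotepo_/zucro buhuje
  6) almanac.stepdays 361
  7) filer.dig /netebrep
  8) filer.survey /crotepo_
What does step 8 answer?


Answer: [zucro]

Derivation:
-> filer.dig(p: /crotepo_/dusnifes)
<- ok
-> filer.jot(p: /crotepo_/dusnifes/la, c: webro_ot)
<- created
-> filer.expunge(p: /crotepo_/dusnifes/la)
<- ok
-> filer.expunge(p: /crotepo_/dusnifes)
<- ok
-> filer.jot(p: /crotepo_/zucro, c: buhuje)
<- created
-> almanac.stepdays(n: 361)
<- 1710-10-12
-> filer.dig(p: /netebrep)
<- ok
-> filer.survey(p: /crotepo_)
<- [zucro]


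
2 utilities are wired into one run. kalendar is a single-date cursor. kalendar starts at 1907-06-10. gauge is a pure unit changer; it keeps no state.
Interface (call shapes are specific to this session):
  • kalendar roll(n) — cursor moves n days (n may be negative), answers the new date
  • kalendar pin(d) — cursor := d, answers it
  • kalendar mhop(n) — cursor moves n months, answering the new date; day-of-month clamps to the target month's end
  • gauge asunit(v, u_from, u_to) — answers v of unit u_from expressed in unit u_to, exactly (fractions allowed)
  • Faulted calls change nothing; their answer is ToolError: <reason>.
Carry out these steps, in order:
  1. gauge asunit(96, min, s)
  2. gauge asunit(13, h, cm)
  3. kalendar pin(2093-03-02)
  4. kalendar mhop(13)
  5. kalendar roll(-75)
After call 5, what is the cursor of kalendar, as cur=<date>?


→ gauge asunit(96, min, s)
← 5760
→ gauge asunit(13, h, cm)
← ToolError: incompatible units
→ kalendar pin(2093-03-02)
← 2093-03-02
→ kalendar mhop(13)
← 2094-04-02
→ kalendar roll(-75)
← 2094-01-17

Answer: cur=2094-01-17


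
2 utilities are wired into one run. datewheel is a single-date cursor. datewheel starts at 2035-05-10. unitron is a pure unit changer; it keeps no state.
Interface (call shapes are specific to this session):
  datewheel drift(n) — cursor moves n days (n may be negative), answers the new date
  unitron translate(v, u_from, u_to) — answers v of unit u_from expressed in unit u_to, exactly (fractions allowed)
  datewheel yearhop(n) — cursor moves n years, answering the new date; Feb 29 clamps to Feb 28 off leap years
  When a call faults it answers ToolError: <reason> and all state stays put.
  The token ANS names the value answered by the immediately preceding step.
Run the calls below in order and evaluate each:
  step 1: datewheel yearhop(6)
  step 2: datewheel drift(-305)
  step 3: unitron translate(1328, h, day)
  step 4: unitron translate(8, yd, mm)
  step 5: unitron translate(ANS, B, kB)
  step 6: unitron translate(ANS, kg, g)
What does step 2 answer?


Do: datewheel yearhop[n='6']
See: 2041-05-10
Do: datewheel drift[n='-305']
See: 2040-07-09
Do: unitron translate[v='1328'; u_from='h'; u_to='day']
See: 166/3
Do: unitron translate[v='8'; u_from='yd'; u_to='mm']
See: 36576/5
Do: unitron translate[v='ANS'; u_from='B'; u_to='kB']
See: 4572/625
Do: unitron translate[v='ANS'; u_from='kg'; u_to='g']
See: 36576/5

Answer: 2040-07-09


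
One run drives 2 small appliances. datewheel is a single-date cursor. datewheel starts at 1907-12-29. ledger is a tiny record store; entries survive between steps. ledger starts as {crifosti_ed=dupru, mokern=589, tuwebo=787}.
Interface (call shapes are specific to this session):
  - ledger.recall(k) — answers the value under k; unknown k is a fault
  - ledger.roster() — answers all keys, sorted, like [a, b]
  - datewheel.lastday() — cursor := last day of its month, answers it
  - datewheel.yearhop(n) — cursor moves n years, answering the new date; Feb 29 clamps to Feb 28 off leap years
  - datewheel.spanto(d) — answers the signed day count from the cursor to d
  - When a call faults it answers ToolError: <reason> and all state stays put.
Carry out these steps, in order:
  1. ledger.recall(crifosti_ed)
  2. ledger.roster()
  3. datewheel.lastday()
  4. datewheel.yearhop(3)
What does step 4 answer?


Answer: 1910-12-31

Derivation:
% ledger.recall(k→crifosti_ed) == dupru
% ledger.roster() == [crifosti_ed, mokern, tuwebo]
% datewheel.lastday() == 1907-12-31
% datewheel.yearhop(n→3) == 1910-12-31


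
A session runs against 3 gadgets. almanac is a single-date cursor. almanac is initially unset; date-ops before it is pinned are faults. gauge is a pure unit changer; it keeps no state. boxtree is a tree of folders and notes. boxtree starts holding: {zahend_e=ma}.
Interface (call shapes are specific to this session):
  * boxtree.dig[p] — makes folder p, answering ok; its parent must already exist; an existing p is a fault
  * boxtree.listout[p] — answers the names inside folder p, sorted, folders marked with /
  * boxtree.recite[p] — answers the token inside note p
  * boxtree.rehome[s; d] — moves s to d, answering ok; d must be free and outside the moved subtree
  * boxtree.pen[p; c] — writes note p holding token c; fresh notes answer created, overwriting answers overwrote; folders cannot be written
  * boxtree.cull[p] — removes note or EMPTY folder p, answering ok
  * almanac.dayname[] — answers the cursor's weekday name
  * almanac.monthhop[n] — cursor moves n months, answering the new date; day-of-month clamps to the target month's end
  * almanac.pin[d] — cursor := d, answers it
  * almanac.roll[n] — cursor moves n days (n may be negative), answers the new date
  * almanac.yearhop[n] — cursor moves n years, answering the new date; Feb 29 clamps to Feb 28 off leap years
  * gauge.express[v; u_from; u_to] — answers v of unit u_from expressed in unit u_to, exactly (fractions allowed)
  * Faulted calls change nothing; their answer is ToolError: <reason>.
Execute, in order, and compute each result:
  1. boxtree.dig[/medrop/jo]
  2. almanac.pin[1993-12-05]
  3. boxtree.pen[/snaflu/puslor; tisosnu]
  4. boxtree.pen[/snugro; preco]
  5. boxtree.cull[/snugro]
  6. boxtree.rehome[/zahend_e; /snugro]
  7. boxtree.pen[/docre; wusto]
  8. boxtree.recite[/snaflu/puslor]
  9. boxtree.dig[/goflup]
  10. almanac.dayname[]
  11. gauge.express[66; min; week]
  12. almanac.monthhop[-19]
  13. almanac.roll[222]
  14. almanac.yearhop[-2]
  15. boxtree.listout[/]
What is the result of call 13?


>> boxtree.dig(/medrop/jo)
<< ToolError: no parent
>> almanac.pin(1993-12-05)
<< 1993-12-05
>> boxtree.pen(/snaflu/puslor, tisosnu)
<< ToolError: no parent
>> boxtree.pen(/snugro, preco)
<< created
>> boxtree.cull(/snugro)
<< ok
>> boxtree.rehome(/zahend_e, /snugro)
<< ok
>> boxtree.pen(/docre, wusto)
<< created
>> boxtree.recite(/snaflu/puslor)
<< ToolError: not found
>> boxtree.dig(/goflup)
<< ok
>> almanac.dayname()
<< Sunday
>> gauge.express(66, min, week)
<< 11/1680
>> almanac.monthhop(-19)
<< 1992-05-05
>> almanac.roll(222)
<< 1992-12-13
>> almanac.yearhop(-2)
<< 1990-12-13
>> boxtree.listout(/)
<< [docre, goflup/, snugro]

Answer: 1992-12-13


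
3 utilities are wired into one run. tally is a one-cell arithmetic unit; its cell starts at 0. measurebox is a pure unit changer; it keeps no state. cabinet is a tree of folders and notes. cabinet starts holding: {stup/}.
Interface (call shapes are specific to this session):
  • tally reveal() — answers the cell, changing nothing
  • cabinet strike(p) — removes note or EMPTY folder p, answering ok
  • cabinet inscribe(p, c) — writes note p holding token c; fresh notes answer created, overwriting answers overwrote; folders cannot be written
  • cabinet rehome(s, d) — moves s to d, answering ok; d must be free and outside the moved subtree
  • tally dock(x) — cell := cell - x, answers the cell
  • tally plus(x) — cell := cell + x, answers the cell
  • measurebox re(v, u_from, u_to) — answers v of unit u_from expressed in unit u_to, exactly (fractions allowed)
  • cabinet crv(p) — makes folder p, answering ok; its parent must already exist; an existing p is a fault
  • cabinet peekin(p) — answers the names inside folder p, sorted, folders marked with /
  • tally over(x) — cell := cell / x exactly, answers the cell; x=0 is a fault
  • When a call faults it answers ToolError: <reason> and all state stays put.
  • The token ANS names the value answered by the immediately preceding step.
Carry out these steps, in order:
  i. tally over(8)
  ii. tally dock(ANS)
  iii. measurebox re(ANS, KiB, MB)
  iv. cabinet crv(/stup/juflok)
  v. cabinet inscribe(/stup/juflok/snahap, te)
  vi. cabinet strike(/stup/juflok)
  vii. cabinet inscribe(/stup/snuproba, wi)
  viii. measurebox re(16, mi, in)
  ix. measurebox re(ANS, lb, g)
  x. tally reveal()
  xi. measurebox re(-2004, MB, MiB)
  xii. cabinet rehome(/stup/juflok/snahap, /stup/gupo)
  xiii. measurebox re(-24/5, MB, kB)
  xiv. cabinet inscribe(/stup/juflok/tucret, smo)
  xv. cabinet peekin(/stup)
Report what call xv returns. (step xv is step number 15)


Answer: [gupo, juflok/, snuproba]

Derivation:
[in] tally over x: 8
  0
[in] tally dock x: ANS
  0
[in] measurebox re v: ANS u_from: KiB u_to: MB
  0
[in] cabinet crv p: /stup/juflok
  ok
[in] cabinet inscribe p: /stup/juflok/snahap c: te
  created
[in] cabinet strike p: /stup/juflok
  ToolError: not empty
[in] cabinet inscribe p: /stup/snuproba c: wi
  created
[in] measurebox re v: 16 u_from: mi u_to: in
  1013760
[in] measurebox re v: ANS u_from: lb u_to: g
  287396125632/625
[in] tally reveal
  0
[in] measurebox re v: -2004 u_from: MB u_to: MiB
  -7828125/4096
[in] cabinet rehome s: /stup/juflok/snahap d: /stup/gupo
  ok
[in] measurebox re v: -24/5 u_from: MB u_to: kB
  -4800
[in] cabinet inscribe p: /stup/juflok/tucret c: smo
  created
[in] cabinet peekin p: /stup
  [gupo, juflok/, snuproba]


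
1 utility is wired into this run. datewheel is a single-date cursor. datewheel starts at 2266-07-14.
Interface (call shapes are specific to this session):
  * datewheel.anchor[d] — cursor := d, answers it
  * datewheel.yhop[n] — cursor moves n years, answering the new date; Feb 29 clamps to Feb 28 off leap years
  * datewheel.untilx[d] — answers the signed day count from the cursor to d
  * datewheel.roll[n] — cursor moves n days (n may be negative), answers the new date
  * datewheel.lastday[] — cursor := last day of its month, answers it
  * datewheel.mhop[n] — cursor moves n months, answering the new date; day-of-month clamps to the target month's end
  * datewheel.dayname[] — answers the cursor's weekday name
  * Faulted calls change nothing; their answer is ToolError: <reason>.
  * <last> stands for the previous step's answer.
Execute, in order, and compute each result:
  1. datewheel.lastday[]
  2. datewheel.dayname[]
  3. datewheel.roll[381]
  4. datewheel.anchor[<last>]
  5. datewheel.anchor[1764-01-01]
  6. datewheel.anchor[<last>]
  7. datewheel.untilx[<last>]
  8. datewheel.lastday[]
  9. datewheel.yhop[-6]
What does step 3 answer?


Answer: 2267-08-16

Derivation:
Step: datewheel.lastday[]
Result: 2266-07-31
Step: datewheel.dayname[]
Result: Tuesday
Step: datewheel.roll[n=381]
Result: 2267-08-16
Step: datewheel.anchor[d=<last>]
Result: 2267-08-16
Step: datewheel.anchor[d=1764-01-01]
Result: 1764-01-01
Step: datewheel.anchor[d=<last>]
Result: 1764-01-01
Step: datewheel.untilx[d=<last>]
Result: 0
Step: datewheel.lastday[]
Result: 1764-01-31
Step: datewheel.yhop[n=-6]
Result: 1758-01-31


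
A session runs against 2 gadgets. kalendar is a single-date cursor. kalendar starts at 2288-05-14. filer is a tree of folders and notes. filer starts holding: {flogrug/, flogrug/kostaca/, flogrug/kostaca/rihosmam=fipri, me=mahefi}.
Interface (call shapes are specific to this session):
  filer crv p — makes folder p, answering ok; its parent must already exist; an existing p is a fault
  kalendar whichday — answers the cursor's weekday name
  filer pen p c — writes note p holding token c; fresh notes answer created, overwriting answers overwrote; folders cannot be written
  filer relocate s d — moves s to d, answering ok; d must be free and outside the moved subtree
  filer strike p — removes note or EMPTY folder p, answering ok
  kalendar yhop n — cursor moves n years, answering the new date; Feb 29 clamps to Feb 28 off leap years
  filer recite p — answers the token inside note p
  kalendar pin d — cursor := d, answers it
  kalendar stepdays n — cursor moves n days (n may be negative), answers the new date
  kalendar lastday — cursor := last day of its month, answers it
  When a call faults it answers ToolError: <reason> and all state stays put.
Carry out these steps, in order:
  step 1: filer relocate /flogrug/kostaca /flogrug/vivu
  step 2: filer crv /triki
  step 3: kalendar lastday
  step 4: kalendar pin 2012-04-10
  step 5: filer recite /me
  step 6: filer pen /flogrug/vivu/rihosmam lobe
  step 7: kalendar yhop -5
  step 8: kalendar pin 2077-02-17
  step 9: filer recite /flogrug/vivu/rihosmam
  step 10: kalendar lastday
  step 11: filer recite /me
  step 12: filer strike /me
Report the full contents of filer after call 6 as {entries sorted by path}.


[in] filer relocate s→/flogrug/kostaca d→/flogrug/vivu
[out] ok
[in] filer crv p→/triki
[out] ok
[in] kalendar lastday
[out] 2288-05-31
[in] kalendar pin d→2012-04-10
[out] 2012-04-10
[in] filer recite p→/me
[out] mahefi
[in] filer pen p→/flogrug/vivu/rihosmam c→lobe
[out] overwrote
[in] kalendar yhop n→-5
[out] 2007-04-10
[in] kalendar pin d→2077-02-17
[out] 2077-02-17
[in] filer recite p→/flogrug/vivu/rihosmam
[out] lobe
[in] kalendar lastday
[out] 2077-02-28
[in] filer recite p→/me
[out] mahefi
[in] filer strike p→/me
[out] ok

Answer: {flogrug/, flogrug/vivu/, flogrug/vivu/rihosmam=lobe, me=mahefi, triki/}


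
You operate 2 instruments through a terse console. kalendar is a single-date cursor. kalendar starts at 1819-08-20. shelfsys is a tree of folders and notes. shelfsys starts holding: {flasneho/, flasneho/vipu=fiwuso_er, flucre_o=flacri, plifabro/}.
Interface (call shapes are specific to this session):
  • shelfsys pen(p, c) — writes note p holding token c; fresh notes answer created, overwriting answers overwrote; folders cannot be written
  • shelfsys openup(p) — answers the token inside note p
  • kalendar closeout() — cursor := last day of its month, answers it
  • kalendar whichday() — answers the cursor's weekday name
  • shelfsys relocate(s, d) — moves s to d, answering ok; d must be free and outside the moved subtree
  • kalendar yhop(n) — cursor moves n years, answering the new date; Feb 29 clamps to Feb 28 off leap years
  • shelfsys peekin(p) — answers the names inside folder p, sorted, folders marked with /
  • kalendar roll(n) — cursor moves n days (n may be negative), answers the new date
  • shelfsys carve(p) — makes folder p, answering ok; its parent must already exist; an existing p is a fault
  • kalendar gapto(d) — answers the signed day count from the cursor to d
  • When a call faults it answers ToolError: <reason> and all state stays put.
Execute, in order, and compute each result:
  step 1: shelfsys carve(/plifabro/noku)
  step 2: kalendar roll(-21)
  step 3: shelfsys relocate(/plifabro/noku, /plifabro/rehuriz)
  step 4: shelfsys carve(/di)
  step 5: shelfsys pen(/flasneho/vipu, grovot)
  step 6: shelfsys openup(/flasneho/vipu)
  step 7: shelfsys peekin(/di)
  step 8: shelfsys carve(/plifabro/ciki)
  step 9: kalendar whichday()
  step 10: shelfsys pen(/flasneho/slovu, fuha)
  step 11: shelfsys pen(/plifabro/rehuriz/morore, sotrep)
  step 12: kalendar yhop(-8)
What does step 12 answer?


! shelfsys carve(p=/plifabro/noku) ~> ok
! kalendar roll(n=-21) ~> 1819-07-30
! shelfsys relocate(s=/plifabro/noku, d=/plifabro/rehuriz) ~> ok
! shelfsys carve(p=/di) ~> ok
! shelfsys pen(p=/flasneho/vipu, c=grovot) ~> overwrote
! shelfsys openup(p=/flasneho/vipu) ~> grovot
! shelfsys peekin(p=/di) ~> []
! shelfsys carve(p=/plifabro/ciki) ~> ok
! kalendar whichday() ~> Friday
! shelfsys pen(p=/flasneho/slovu, c=fuha) ~> created
! shelfsys pen(p=/plifabro/rehuriz/morore, c=sotrep) ~> created
! kalendar yhop(n=-8) ~> 1811-07-30

Answer: 1811-07-30


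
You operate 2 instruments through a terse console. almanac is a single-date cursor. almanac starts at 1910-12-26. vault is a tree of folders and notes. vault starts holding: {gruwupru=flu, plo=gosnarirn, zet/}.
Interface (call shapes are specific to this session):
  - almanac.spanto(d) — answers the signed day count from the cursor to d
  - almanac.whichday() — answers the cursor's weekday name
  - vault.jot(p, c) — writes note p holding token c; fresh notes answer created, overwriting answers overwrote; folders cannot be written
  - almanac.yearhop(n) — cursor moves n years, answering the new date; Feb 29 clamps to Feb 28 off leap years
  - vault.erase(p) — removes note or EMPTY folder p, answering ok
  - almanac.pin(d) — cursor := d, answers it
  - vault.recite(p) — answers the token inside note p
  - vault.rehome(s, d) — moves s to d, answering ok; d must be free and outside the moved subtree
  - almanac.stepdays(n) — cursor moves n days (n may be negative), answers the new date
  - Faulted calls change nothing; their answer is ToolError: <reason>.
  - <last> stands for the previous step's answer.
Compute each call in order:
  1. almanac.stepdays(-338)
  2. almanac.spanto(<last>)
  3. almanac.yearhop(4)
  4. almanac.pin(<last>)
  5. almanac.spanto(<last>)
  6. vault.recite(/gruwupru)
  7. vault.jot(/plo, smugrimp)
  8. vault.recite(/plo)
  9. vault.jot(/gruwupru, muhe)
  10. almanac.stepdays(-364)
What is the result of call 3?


Answer: 1914-01-22

Derivation:
Do: almanac.stepdays[n='-338']
See: 1910-01-22
Do: almanac.spanto[d='<last>']
See: 0
Do: almanac.yearhop[n='4']
See: 1914-01-22
Do: almanac.pin[d='<last>']
See: 1914-01-22
Do: almanac.spanto[d='<last>']
See: 0
Do: vault.recite[p='/gruwupru']
See: flu
Do: vault.jot[p='/plo'; c='smugrimp']
See: overwrote
Do: vault.recite[p='/plo']
See: smugrimp
Do: vault.jot[p='/gruwupru'; c='muhe']
See: overwrote
Do: almanac.stepdays[n='-364']
See: 1913-01-23


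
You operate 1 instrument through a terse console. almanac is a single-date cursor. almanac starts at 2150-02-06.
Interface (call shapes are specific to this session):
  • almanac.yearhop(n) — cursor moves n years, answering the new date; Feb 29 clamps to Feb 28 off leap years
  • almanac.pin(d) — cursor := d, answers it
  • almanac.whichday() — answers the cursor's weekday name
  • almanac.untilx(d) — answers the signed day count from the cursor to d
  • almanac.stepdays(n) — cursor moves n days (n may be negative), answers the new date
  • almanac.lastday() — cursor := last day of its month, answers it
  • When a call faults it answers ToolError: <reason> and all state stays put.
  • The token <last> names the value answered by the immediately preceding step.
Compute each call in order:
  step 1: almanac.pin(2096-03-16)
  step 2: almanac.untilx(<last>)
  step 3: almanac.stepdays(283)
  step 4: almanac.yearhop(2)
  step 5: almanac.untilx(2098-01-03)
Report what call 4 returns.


>> almanac.pin(2096-03-16)
<< 2096-03-16
>> almanac.untilx(<last>)
<< 0
>> almanac.stepdays(283)
<< 2096-12-24
>> almanac.yearhop(2)
<< 2098-12-24
>> almanac.untilx(2098-01-03)
<< -355

Answer: 2098-12-24


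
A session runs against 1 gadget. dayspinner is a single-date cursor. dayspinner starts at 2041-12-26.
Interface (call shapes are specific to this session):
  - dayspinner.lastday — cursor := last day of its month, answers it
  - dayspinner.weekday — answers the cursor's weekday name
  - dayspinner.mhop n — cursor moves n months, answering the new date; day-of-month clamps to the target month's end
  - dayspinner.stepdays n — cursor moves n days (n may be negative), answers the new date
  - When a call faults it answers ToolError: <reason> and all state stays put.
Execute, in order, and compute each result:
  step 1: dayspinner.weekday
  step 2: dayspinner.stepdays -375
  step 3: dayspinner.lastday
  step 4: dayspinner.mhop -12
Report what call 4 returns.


% weekday
[out] Thursday
% stepdays n: -375
[out] 2040-12-16
% lastday
[out] 2040-12-31
% mhop n: -12
[out] 2039-12-31

Answer: 2039-12-31


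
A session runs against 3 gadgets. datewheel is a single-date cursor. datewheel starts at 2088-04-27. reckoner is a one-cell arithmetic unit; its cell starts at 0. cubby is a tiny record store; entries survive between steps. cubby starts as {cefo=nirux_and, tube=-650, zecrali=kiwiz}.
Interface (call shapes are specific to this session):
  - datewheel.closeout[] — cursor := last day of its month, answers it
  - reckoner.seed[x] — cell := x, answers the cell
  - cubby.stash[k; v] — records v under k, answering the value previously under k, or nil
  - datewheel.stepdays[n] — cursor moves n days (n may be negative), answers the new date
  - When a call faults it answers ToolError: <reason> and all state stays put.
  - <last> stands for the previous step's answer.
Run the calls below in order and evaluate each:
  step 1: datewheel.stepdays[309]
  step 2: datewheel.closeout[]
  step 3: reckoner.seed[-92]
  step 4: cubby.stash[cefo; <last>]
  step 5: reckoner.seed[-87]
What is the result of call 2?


Now I run stepdays using 309, — result: 2089-03-02.
I try closeout, — result: 2089-03-31.
Using seed using -92, yielding -92.
Invoking stash using cefo, <last>, and get nirux_and.
I run seed using -87, giving -87.

Answer: 2089-03-31


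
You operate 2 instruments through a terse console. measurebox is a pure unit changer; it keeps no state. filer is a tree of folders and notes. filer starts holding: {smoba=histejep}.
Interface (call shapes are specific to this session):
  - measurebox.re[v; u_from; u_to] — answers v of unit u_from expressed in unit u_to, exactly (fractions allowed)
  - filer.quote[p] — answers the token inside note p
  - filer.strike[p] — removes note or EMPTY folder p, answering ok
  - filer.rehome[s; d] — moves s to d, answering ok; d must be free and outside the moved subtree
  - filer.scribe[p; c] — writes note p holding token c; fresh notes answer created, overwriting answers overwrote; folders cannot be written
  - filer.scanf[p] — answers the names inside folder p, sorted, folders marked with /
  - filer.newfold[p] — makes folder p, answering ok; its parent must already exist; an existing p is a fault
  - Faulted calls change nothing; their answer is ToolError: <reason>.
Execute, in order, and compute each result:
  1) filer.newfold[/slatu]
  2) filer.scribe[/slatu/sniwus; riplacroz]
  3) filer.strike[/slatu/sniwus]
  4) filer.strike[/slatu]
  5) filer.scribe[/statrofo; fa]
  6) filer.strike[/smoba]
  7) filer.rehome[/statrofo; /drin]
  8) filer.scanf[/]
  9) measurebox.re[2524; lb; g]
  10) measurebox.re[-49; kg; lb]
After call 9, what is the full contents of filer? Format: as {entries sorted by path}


Answer: {drin=fa}

Derivation:
==> filer.newfold(p=/slatu)
<== ok
==> filer.scribe(p=/slatu/sniwus, c=riplacroz)
<== created
==> filer.strike(p=/slatu/sniwus)
<== ok
==> filer.strike(p=/slatu)
<== ok
==> filer.scribe(p=/statrofo, c=fa)
<== created
==> filer.strike(p=/smoba)
<== ok
==> filer.rehome(s=/statrofo, d=/drin)
<== ok
==> filer.scanf(p=/)
<== [drin]
==> measurebox.re(v=2524, u_from=lb, u_to=g)
<== 28621678547/25000
==> measurebox.re(v=-49, u_from=kg, u_to=lb)
<== -700000000/6479891


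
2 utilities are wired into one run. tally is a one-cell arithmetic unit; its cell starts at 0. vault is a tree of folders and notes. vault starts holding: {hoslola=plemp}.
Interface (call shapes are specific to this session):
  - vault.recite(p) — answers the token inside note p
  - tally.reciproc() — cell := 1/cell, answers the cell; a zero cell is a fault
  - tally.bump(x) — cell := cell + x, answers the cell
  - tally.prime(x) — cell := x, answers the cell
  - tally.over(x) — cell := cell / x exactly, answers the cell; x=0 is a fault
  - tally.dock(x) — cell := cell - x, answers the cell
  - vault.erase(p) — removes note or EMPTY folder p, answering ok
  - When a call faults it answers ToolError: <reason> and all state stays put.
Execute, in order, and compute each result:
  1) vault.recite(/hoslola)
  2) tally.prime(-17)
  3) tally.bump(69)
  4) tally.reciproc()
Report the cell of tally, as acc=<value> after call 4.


Answer: acc=1/52

Derivation:
-> recite(p=/hoslola)
<- plemp
-> prime(x=-17)
<- -17
-> bump(x=69)
<- 52
-> reciproc()
<- 1/52


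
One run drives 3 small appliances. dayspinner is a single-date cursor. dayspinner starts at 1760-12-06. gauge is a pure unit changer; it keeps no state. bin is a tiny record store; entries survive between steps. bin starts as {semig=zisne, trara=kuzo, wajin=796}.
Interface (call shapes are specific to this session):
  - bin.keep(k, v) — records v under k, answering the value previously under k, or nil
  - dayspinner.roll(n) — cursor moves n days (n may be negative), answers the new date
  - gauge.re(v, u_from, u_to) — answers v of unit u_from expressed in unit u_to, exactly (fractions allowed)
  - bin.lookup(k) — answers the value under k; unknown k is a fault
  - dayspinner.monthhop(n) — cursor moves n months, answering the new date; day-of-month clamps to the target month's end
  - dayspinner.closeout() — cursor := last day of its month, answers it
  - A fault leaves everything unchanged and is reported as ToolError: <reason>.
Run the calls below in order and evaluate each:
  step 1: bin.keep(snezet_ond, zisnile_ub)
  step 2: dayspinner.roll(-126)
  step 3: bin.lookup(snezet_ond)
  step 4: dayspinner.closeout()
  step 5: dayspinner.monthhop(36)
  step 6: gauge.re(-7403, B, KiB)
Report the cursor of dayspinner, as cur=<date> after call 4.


[in] bin.keep k='snezet_ond' v='zisnile_ub'
= nil
[in] dayspinner.roll n='-126'
= 1760-08-02
[in] bin.lookup k='snezet_ond'
= zisnile_ub
[in] dayspinner.closeout
= 1760-08-31
[in] dayspinner.monthhop n='36'
= 1763-08-31
[in] gauge.re v='-7403' u_from='B' u_to='KiB'
= -7403/1024

Answer: cur=1760-08-31


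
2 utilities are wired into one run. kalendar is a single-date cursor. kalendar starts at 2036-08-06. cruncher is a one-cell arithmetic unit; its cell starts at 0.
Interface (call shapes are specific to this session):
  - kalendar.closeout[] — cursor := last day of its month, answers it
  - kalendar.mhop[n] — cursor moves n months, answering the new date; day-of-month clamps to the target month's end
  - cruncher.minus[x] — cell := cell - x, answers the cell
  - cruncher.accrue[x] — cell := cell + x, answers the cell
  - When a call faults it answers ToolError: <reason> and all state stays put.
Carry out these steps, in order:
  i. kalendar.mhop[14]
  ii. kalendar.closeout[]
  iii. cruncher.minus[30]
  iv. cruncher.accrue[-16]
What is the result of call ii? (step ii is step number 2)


Then kalendar.mhop on n→14, giving 2037-10-06.
I try kalendar.closeout, which returns 2037-10-31.
I run cruncher.minus on x→30, and get -30.
Calling cruncher.accrue on x→-16, — result: -46.

Answer: 2037-10-31


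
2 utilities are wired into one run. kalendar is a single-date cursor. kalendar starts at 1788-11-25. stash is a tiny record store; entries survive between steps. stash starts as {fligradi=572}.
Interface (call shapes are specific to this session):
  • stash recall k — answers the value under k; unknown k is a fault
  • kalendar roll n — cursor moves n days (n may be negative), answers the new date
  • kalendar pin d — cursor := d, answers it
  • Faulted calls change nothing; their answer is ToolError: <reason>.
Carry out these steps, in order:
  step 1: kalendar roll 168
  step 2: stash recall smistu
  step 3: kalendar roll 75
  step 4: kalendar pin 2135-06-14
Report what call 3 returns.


Answer: 1789-07-26

Derivation:
! kalendar roll(n=168) => 1789-05-12
! stash recall(k=smistu) => ToolError: no such key smistu
! kalendar roll(n=75) => 1789-07-26
! kalendar pin(d=2135-06-14) => 2135-06-14


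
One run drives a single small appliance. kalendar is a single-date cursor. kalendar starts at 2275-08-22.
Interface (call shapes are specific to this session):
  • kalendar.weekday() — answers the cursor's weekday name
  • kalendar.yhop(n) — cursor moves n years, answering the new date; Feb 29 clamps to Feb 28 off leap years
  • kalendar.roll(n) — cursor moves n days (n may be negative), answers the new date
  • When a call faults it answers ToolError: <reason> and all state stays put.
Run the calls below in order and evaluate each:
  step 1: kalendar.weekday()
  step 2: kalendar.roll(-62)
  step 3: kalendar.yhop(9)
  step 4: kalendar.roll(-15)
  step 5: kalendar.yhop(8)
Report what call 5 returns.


Answer: 2292-06-06

Derivation:
% kalendar.weekday
= Sunday
% kalendar.roll -62
= 2275-06-21
% kalendar.yhop 9
= 2284-06-21
% kalendar.roll -15
= 2284-06-06
% kalendar.yhop 8
= 2292-06-06


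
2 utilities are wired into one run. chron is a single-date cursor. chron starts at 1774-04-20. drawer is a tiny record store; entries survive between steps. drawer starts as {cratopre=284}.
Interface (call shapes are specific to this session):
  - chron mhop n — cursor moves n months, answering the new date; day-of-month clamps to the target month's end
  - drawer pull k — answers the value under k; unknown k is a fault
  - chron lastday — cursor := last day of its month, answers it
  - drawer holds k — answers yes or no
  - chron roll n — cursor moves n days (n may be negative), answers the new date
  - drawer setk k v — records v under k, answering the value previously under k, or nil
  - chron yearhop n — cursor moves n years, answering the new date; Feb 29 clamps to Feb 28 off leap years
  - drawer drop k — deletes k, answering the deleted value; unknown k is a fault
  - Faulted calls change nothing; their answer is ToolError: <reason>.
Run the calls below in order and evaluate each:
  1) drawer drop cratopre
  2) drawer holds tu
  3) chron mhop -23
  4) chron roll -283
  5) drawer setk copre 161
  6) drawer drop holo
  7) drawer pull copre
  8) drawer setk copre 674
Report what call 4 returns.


Answer: 1771-08-11

Derivation:
I call drawer drop on k='cratopre', and get 284.
I try drawer holds on k='tu', and get no.
I try chron mhop on n='-23', and see 1772-05-20.
I call chron roll on n='-283', and get 1771-08-11.
Calling drawer setk on k='copre', v='161', yielding nil.
I use drawer drop on k='holo', yielding ToolError: no such key holo.
I use drawer pull on k='copre', — result: 161.
I invoke drawer setk on k='copre', v='674', → 161.


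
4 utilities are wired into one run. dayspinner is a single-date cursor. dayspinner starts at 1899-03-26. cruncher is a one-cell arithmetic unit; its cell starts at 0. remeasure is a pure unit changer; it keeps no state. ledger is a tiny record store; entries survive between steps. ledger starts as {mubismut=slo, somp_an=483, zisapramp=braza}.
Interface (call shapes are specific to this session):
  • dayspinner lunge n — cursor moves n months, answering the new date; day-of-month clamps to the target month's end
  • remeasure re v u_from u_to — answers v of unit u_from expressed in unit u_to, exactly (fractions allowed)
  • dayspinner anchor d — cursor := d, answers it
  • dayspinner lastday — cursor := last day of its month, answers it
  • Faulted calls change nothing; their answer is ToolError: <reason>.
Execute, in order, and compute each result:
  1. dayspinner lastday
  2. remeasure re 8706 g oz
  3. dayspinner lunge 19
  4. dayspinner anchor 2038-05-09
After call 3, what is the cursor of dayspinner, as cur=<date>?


Answer: cur=1900-10-31

Derivation:
Act: dayspinner lastday[]
Obs: 1899-03-31
Act: remeasure re[v: 8706; u_from: g; u_to: oz]
Obs: 13929600000/45359237
Act: dayspinner lunge[n: 19]
Obs: 1900-10-31
Act: dayspinner anchor[d: 2038-05-09]
Obs: 2038-05-09


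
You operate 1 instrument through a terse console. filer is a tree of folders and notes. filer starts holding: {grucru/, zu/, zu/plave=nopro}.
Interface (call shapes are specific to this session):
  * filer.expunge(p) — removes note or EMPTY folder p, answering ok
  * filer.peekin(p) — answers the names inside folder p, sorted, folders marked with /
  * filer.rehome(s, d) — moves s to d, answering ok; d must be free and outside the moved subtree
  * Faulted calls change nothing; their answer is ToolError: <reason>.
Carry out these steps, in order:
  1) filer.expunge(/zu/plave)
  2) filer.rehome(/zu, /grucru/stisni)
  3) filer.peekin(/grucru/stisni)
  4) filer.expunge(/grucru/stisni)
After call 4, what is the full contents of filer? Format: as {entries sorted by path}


! filer.expunge(p: /zu/plave) ~> ok
! filer.rehome(s: /zu, d: /grucru/stisni) ~> ok
! filer.peekin(p: /grucru/stisni) ~> []
! filer.expunge(p: /grucru/stisni) ~> ok

Answer: {grucru/}


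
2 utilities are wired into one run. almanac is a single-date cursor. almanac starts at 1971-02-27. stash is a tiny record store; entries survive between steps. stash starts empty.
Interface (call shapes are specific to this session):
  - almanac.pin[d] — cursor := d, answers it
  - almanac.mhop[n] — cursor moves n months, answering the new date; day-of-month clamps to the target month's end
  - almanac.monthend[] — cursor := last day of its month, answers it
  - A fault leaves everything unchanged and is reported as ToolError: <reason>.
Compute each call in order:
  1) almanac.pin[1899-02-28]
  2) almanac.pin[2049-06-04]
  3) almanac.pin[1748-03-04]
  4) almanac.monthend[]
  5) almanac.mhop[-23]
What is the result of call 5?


-> pin(1899-02-28)
<- 1899-02-28
-> pin(2049-06-04)
<- 2049-06-04
-> pin(1748-03-04)
<- 1748-03-04
-> monthend()
<- 1748-03-31
-> mhop(-23)
<- 1746-04-30

Answer: 1746-04-30


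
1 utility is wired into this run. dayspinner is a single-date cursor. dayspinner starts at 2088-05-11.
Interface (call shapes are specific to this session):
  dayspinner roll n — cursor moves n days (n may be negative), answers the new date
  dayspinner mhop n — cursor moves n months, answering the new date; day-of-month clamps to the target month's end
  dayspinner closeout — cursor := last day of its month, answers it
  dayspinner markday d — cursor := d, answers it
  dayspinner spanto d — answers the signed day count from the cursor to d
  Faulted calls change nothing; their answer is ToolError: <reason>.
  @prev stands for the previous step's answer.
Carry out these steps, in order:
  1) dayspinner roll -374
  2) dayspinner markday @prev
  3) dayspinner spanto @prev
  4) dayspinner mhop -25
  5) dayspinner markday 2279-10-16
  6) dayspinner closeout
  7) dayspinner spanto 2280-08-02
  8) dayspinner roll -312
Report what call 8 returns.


Step: dayspinner roll[n=-374]
Result: 2087-05-03
Step: dayspinner markday[d=@prev]
Result: 2087-05-03
Step: dayspinner spanto[d=@prev]
Result: 0
Step: dayspinner mhop[n=-25]
Result: 2085-04-03
Step: dayspinner markday[d=2279-10-16]
Result: 2279-10-16
Step: dayspinner closeout[]
Result: 2279-10-31
Step: dayspinner spanto[d=2280-08-02]
Result: 276
Step: dayspinner roll[n=-312]
Result: 2278-12-23

Answer: 2278-12-23


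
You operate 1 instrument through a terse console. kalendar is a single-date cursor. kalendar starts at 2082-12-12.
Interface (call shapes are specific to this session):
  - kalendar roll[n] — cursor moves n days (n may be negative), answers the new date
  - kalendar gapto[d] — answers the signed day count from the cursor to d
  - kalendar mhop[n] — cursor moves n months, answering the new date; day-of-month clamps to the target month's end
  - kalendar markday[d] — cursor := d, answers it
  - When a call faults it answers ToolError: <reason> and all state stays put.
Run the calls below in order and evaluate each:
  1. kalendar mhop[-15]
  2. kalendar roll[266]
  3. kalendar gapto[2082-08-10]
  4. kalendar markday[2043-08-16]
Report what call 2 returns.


I call kalendar mhop on n=-15, → 2081-09-12.
I use kalendar roll on n=266, yielding 2082-06-05.
Then kalendar gapto on d=2082-08-10, and get 66.
I call kalendar markday on d=2043-08-16, which returns 2043-08-16.

Answer: 2082-06-05


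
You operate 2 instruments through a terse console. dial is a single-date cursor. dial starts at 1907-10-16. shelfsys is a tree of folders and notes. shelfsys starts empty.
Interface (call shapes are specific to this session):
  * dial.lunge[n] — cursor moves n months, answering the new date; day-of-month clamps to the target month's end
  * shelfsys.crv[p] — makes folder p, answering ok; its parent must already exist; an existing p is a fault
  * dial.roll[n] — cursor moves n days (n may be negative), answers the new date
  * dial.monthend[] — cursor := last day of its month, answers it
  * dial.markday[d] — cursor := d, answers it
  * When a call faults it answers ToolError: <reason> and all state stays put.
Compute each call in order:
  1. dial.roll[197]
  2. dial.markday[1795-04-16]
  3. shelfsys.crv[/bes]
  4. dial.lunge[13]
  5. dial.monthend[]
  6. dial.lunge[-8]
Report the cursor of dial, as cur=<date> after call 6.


I run roll with n=197, and see 1908-04-30.
Next I call markday with d=1795-04-16, giving 1795-04-16.
I call crv with p=/bes, — result: ok.
Calling lunge with n=13: 1796-05-16.
I call monthend(), and observe 1796-05-31.
Using lunge with n=-8, — result: 1795-09-30.

Answer: cur=1795-09-30


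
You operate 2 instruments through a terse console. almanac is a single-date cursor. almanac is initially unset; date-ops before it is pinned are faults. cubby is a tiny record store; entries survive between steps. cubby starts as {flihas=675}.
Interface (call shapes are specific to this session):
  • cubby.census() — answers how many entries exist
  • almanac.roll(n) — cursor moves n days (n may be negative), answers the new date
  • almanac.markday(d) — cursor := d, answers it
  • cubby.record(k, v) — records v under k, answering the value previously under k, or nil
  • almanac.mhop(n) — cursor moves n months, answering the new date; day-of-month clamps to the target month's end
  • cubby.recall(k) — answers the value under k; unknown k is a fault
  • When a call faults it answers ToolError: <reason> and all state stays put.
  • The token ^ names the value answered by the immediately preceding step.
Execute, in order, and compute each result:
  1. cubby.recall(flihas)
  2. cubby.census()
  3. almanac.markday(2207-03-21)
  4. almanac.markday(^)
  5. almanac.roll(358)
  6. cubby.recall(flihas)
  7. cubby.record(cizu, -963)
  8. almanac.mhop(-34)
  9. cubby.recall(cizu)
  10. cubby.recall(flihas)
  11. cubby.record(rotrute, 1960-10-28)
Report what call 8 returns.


Do: cubby.recall[k: flihas]
See: 675
Do: cubby.census[]
See: 1
Do: almanac.markday[d: 2207-03-21]
See: 2207-03-21
Do: almanac.markday[d: ^]
See: 2207-03-21
Do: almanac.roll[n: 358]
See: 2208-03-13
Do: cubby.recall[k: flihas]
See: 675
Do: cubby.record[k: cizu; v: -963]
See: nil
Do: almanac.mhop[n: -34]
See: 2205-05-13
Do: cubby.recall[k: cizu]
See: -963
Do: cubby.recall[k: flihas]
See: 675
Do: cubby.record[k: rotrute; v: 1960-10-28]
See: nil

Answer: 2205-05-13


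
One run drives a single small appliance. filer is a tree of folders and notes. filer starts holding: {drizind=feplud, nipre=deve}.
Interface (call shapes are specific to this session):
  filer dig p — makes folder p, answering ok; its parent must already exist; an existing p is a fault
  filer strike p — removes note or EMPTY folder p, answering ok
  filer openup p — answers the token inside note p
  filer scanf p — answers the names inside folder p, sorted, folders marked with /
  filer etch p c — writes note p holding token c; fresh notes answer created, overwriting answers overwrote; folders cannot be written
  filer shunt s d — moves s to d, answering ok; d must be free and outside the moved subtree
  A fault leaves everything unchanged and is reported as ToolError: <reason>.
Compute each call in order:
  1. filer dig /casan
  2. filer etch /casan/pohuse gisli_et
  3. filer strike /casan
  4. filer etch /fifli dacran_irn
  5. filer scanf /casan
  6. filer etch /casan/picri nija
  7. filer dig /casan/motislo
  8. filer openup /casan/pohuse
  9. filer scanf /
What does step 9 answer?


I call filer dig with p=/casan, giving ok.
Next I call filer etch with p=/casan/pohuse, c=gisli_et, — result: created.
I try filer strike with p=/casan, — result: ToolError: not empty.
I run filer etch with p=/fifli, c=dacran_irn, yielding created.
Calling filer scanf with p=/casan, → [pohuse].
I invoke filer etch with p=/casan/picri, c=nija, which returns created.
Then filer dig with p=/casan/motislo, and see ok.
Next I call filer openup with p=/casan/pohuse: gisli_et.
Using filer scanf with p=/, giving [casan/, drizind, fifli, nipre].

Answer: [casan/, drizind, fifli, nipre]
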